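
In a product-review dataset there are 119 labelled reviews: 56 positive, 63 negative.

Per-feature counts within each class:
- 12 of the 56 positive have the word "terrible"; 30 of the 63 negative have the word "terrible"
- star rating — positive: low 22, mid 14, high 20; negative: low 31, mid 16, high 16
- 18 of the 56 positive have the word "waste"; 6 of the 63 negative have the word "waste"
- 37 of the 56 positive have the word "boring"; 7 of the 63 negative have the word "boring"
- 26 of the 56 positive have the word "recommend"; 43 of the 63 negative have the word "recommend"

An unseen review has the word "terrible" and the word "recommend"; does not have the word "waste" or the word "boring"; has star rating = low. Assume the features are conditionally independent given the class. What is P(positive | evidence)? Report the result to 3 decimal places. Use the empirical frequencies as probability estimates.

0.059

positive: (56/119) × (12/56) × (22/56) × (38/56) × (19/56) × (26/56) ≈ 0.00423463
negative: (63/119) × (30/63) × (31/63) × (57/63) × (56/63) × (43/63) ≈ 0.0680934
P(positive | x) = 0.00423463 / 0.07232803 ≈ 0.059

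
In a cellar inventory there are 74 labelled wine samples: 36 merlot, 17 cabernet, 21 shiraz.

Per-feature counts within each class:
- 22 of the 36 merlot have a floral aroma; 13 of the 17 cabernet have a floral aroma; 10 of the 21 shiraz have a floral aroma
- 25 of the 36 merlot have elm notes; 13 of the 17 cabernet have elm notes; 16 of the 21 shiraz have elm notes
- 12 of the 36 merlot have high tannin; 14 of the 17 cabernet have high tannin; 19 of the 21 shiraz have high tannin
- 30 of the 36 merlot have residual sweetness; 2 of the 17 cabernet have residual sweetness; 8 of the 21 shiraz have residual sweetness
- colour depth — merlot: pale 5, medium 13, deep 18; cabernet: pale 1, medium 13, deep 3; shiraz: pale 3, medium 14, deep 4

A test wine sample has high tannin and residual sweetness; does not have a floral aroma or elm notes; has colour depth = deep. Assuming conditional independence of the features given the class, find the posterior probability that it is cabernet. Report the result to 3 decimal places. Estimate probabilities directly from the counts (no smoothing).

0.021

merlot: (36/74) × (14/36) × (11/36) × (12/36) × (30/36) × (18/36) ≈ 0.00802886
cabernet: (17/74) × (4/17) × (4/17) × (14/17) × (2/17) × (3/17) ≈ 0.000217456
shiraz: (21/74) × (11/21) × (5/21) × (19/21) × (8/21) × (4/21) ≈ 0.00232358
P(cabernet | x) = 0.000217456 / 0.010569896 ≈ 0.021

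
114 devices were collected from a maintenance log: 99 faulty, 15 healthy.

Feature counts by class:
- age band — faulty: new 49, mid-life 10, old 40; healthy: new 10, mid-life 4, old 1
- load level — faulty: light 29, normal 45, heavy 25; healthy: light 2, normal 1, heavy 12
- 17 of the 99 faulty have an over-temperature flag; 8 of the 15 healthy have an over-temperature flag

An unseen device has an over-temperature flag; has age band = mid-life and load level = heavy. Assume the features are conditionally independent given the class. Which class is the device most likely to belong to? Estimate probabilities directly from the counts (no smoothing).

faulty: (99/114) × (10/99) × (25/99) × (17/99) ≈ 0.00380377
healthy: (15/114) × (4/15) × (12/15) × (8/15) ≈ 0.0149708
Highest score → healthy.

healthy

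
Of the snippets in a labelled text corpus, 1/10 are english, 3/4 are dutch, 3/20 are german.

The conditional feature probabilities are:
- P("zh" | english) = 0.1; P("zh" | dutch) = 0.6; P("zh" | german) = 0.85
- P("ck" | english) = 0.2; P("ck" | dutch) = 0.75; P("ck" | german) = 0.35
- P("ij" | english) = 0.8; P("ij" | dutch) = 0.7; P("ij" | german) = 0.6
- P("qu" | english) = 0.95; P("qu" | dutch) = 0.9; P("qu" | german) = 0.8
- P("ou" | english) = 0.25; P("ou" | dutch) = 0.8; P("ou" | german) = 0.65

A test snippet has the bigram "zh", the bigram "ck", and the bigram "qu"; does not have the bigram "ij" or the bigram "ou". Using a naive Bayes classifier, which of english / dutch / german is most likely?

dutch

english: 0.1 × 0.1 × 0.2 × (1−0.8) × 0.95 × (1−0.25) = 0.000285
dutch: 0.75 × 0.6 × 0.75 × (1−0.7) × 0.9 × (1−0.8) = 0.018225
german: 0.15 × 0.85 × 0.35 × (1−0.6) × 0.8 × (1−0.65) = 0.004998
Highest score → dutch.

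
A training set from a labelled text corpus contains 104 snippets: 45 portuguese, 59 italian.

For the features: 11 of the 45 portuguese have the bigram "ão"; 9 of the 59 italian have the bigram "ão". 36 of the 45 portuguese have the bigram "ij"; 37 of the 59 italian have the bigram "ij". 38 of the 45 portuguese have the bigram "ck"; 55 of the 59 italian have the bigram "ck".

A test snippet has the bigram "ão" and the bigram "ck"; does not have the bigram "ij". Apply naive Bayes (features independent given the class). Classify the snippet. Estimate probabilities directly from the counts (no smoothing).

italian

portuguese: (45/104) × (11/45) × (9/45) × (38/45) ≈ 0.0178632
italian: (59/104) × (9/59) × (22/59) × (55/59) ≈ 0.0300809
Highest score → italian.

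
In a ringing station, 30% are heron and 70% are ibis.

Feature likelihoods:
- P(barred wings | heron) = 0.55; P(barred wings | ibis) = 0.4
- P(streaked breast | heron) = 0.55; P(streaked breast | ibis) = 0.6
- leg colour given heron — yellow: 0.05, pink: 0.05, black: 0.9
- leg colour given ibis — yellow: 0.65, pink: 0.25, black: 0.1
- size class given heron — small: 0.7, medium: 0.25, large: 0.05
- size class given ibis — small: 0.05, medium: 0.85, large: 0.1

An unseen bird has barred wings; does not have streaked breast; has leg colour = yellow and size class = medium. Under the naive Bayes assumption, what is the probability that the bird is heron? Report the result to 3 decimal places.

0.015

heron: 0.3 × 0.55 × (1−0.55) × 0.05 × 0.25 = 0.000928125
ibis: 0.7 × 0.4 × (1−0.6) × 0.65 × 0.85 = 0.06188
P(heron | x) = 0.000928125 / 0.062808125 ≈ 0.015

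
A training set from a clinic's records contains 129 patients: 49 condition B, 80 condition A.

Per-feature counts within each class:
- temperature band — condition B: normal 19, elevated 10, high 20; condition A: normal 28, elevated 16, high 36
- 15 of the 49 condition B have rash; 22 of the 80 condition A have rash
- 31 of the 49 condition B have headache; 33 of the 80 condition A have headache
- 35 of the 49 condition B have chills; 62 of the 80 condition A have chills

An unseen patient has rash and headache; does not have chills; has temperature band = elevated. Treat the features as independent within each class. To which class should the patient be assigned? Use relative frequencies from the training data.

condition B: (49/129) × (10/49) × (15/49) × (31/49) × (14/49) ≈ 0.00428946
condition A: (80/129) × (16/80) × (22/80) × (33/80) × (18/80) ≈ 0.0031657
Highest score → condition B.

condition B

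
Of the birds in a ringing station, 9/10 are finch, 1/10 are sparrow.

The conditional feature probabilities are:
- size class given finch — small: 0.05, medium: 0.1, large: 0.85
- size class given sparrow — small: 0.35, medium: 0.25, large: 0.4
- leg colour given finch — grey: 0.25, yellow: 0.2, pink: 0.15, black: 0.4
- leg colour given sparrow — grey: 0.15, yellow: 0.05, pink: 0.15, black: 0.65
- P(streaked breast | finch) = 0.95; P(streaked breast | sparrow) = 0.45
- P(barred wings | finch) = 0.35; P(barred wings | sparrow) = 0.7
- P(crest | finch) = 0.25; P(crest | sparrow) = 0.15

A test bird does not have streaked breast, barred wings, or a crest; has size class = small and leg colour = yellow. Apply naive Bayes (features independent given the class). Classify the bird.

finch: 0.9 × 0.05 × 0.2 × (1−0.95) × (1−0.35) × (1−0.25) = 0.000219375
sparrow: 0.1 × 0.35 × 0.05 × (1−0.45) × (1−0.7) × (1−0.15) = 0.0002454375
Highest score → sparrow.

sparrow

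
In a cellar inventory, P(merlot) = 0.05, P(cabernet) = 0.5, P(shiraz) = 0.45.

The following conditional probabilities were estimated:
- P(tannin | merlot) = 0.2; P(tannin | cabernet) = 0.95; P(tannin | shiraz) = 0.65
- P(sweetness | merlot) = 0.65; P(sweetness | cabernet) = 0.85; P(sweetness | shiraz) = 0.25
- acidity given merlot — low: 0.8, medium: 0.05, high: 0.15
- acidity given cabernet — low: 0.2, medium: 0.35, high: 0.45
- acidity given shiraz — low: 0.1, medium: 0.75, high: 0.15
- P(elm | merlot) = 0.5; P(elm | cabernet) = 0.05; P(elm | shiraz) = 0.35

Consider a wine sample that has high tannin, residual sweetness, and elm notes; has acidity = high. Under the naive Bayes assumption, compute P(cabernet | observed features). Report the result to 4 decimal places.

0.6774

merlot: 0.05 × 0.2 × 0.65 × 0.15 × 0.5 = 0.0004875
cabernet: 0.5 × 0.95 × 0.85 × 0.45 × 0.05 = 0.009084375
shiraz: 0.45 × 0.65 × 0.25 × 0.15 × 0.35 = 0.0038390625
P(cabernet | x) = 0.009084375 / 0.0134109375 ≈ 0.6774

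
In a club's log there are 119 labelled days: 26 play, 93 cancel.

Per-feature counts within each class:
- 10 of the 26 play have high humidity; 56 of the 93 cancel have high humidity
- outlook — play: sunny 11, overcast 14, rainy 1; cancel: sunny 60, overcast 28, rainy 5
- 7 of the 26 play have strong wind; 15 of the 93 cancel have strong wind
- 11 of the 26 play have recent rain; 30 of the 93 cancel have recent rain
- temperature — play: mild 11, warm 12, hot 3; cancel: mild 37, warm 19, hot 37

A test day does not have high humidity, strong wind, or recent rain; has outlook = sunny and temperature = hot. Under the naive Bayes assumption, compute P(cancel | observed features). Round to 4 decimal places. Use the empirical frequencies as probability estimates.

play: (26/119) × (16/26) × (11/26) × (19/26) × (15/26) × (3/26) ≈ 0.00276719
cancel: (93/119) × (37/93) × (60/93) × (78/93) × (63/93) × (37/93) ≈ 0.0453431
P(cancel | x) = 0.0453431 / 0.04811029 ≈ 0.9425

0.9425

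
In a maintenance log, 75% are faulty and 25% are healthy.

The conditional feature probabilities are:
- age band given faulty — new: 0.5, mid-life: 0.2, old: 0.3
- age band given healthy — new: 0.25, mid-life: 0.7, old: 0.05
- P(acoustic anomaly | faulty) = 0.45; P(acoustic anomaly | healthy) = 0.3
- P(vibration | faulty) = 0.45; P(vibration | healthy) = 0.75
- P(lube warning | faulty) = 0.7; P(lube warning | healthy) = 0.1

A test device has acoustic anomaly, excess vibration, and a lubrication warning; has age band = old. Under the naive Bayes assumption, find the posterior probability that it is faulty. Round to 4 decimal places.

0.9913

faulty: 0.75 × 0.3 × 0.45 × 0.45 × 0.7 = 0.03189375
healthy: 0.25 × 0.05 × 0.3 × 0.75 × 0.1 = 0.00028125
P(faulty | x) = 0.03189375 / 0.032175 ≈ 0.9913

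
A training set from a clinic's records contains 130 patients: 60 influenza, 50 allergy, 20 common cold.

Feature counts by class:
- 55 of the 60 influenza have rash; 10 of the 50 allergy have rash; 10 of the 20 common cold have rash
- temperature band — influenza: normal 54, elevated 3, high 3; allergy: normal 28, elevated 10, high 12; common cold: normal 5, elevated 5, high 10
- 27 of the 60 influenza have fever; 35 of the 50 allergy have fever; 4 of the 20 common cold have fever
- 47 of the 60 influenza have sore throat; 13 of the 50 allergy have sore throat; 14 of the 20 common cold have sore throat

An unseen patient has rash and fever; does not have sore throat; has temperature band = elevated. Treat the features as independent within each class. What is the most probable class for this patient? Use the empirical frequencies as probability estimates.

allergy

influenza: (60/130) × (55/60) × (3/60) × (27/60) × (13/60) = 0.0020625
allergy: (50/130) × (10/50) × (10/50) × (35/50) × (37/50) ≈ 0.00796923
common cold: (20/130) × (10/20) × (5/20) × (4/20) × (6/20) ≈ 0.00115385
Highest score → allergy.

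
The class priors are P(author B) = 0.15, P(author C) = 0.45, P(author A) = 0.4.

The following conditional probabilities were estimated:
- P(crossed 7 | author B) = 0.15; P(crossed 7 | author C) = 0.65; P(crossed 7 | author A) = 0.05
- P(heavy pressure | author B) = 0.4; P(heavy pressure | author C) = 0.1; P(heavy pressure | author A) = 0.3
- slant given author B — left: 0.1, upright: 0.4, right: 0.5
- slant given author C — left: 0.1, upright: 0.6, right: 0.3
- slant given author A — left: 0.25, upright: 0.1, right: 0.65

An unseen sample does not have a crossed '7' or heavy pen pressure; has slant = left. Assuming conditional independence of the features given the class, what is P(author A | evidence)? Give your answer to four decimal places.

author B: 0.15 × (1−0.15) × (1−0.4) × 0.1 = 0.00765
author C: 0.45 × (1−0.65) × (1−0.1) × 0.1 = 0.014175
author A: 0.4 × (1−0.05) × (1−0.3) × 0.25 = 0.0665
P(author A | x) = 0.0665 / 0.088325 ≈ 0.7529

0.7529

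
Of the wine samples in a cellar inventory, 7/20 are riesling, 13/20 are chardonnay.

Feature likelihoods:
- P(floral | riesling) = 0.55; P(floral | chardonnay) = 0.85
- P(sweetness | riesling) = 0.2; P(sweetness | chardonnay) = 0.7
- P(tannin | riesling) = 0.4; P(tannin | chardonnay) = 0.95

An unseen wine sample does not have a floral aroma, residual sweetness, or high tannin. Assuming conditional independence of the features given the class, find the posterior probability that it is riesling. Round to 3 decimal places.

riesling: 0.35 × (1−0.55) × (1−0.2) × (1−0.4) = 0.0756
chardonnay: 0.65 × (1−0.85) × (1−0.7) × (1−0.95) = 0.0014625
P(riesling | x) = 0.0756 / 0.0770625 ≈ 0.981

0.981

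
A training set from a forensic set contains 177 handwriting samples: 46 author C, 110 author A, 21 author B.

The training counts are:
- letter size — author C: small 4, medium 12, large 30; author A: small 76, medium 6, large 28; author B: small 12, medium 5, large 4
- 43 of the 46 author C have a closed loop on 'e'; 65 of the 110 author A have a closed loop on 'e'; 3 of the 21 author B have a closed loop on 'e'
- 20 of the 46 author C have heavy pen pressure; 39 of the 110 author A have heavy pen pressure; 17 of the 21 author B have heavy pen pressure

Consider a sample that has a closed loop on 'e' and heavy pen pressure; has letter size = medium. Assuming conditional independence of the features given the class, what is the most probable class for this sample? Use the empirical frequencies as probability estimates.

author C: (46/177) × (12/46) × (43/46) × (20/46) ≈ 0.0275544
author A: (110/177) × (6/110) × (65/110) × (39/110) ≈ 0.00710183
author B: (21/177) × (5/21) × (3/21) × (17/21) ≈ 0.00326684
Highest score → author C.

author C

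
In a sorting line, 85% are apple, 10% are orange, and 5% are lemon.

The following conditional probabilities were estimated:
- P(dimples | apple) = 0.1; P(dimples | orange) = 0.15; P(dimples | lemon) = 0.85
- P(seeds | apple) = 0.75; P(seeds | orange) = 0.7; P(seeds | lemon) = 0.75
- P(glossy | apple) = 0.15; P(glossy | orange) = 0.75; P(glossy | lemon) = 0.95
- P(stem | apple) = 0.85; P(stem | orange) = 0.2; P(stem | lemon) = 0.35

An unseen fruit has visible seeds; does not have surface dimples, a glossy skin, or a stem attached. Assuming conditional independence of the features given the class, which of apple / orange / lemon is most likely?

apple

apple: 0.85 × (1−0.1) × 0.75 × (1−0.15) × (1−0.85) = 0.073153125
orange: 0.1 × (1−0.15) × 0.7 × (1−0.75) × (1−0.2) = 0.0119
lemon: 0.05 × (1−0.85) × 0.75 × (1−0.95) × (1−0.35) = 0.0001828125
Highest score → apple.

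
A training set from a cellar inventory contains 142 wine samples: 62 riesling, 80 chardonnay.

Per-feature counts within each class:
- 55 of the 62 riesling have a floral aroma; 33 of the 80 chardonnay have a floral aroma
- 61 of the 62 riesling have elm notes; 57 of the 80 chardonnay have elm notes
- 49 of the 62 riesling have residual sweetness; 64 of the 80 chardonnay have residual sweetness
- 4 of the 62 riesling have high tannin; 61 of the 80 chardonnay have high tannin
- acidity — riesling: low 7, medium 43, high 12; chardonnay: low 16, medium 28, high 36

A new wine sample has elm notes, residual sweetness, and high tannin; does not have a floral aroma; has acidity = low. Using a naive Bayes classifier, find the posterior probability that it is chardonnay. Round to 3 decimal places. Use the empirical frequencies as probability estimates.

riesling: (62/142) × (7/62) × (61/62) × (49/62) × (4/62) × (7/62) ≈ 0.000279207
chardonnay: (80/142) × (47/80) × (57/80) × (64/80) × (61/80) × (16/80) ≈ 0.028771
P(chardonnay | x) = 0.028771 / 0.029050207 ≈ 0.990

0.990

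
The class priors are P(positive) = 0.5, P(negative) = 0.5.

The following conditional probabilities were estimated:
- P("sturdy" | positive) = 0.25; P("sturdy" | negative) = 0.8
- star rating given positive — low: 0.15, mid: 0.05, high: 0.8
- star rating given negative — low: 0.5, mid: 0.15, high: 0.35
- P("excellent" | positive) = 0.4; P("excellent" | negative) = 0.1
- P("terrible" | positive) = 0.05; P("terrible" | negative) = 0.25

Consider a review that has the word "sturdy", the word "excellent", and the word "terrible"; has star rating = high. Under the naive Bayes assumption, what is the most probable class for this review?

positive: 0.5 × 0.25 × 0.8 × 0.4 × 0.05 = 0.002
negative: 0.5 × 0.8 × 0.35 × 0.1 × 0.25 = 0.0035
Highest score → negative.

negative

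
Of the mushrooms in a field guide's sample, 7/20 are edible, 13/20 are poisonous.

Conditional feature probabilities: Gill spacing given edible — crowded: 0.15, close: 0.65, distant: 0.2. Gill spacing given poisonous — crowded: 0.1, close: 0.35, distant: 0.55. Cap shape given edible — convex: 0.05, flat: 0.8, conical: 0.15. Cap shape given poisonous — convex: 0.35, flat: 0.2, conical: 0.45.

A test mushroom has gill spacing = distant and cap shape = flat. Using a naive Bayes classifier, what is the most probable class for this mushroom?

poisonous

edible: 0.35 × 0.2 × 0.8 = 0.056
poisonous: 0.65 × 0.55 × 0.2 = 0.0715
Highest score → poisonous.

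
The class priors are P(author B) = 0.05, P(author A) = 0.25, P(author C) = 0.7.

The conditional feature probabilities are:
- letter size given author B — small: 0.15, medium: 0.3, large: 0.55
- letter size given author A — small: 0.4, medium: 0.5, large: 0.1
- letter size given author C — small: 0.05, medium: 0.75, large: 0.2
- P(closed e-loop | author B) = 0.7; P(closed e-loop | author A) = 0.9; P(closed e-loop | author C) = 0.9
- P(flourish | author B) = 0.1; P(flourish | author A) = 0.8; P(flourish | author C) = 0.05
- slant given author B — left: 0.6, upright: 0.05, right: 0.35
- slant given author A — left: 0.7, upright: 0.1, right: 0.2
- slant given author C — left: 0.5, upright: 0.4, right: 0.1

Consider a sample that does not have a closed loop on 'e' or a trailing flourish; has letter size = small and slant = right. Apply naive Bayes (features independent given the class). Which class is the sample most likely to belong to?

author B

author B: 0.05 × 0.15 × (1−0.7) × (1−0.1) × 0.35 = 0.00070875
author A: 0.25 × 0.4 × (1−0.9) × (1−0.8) × 0.2 = 0.0004
author C: 0.7 × 0.05 × (1−0.9) × (1−0.05) × 0.1 = 0.0003325
Highest score → author B.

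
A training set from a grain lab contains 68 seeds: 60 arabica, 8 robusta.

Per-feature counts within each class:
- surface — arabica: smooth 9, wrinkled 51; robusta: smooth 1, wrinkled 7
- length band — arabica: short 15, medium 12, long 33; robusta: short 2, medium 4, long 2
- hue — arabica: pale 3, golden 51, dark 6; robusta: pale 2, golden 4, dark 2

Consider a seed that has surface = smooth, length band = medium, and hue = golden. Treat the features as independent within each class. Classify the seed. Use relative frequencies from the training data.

arabica

arabica: (60/68) × (9/60) × (12/60) × (51/60) = 0.0225
robusta: (8/68) × (1/8) × (4/8) × (4/8) ≈ 0.00367647
Highest score → arabica.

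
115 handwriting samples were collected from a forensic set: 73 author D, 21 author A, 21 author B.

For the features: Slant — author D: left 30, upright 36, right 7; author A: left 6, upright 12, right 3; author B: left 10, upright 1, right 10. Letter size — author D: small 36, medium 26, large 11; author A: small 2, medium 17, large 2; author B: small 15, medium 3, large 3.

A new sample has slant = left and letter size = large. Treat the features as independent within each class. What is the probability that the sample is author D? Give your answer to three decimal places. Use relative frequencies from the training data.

0.693

author D: (73/115) × (30/73) × (11/73) ≈ 0.0393091
author A: (21/115) × (6/21) × (2/21) ≈ 0.00496894
author B: (21/115) × (10/21) × (3/21) ≈ 0.0124224
P(author D | x) = 0.0393091 / 0.05670044 ≈ 0.693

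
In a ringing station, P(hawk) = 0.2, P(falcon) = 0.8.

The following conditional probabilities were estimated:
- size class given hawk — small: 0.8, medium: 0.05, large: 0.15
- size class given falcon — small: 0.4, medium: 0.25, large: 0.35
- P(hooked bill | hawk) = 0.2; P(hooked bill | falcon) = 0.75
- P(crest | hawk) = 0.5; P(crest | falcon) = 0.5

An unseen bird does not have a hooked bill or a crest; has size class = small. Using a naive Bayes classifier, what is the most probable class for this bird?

hawk: 0.2 × 0.8 × (1−0.2) × (1−0.5) = 0.064
falcon: 0.8 × 0.4 × (1−0.75) × (1−0.5) = 0.04
Highest score → hawk.

hawk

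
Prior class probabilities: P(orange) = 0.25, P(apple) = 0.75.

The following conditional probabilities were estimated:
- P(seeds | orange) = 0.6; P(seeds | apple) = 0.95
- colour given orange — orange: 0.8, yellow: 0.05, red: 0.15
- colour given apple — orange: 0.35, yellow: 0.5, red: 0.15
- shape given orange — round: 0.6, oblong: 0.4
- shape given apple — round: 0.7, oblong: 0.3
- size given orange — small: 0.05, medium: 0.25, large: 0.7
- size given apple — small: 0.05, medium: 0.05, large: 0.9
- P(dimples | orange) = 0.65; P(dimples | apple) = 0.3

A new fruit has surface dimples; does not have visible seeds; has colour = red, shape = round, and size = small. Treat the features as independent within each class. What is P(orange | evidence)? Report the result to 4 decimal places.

orange: 0.25 × (1−0.6) × 0.15 × 0.6 × 0.05 × 0.65 = 0.0002925
apple: 0.75 × (1−0.95) × 0.15 × 0.7 × 0.05 × 0.3 = 0.0000590625
P(orange | x) = 0.0002925 / 0.0003515625 ≈ 0.8320

0.8320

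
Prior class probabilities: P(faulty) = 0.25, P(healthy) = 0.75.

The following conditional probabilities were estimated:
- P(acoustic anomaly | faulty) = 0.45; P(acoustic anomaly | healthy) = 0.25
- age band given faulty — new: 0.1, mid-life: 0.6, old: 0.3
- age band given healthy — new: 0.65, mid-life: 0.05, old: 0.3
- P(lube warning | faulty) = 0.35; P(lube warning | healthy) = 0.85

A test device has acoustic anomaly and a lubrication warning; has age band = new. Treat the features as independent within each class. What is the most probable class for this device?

faulty: 0.25 × 0.45 × 0.1 × 0.35 = 0.0039375
healthy: 0.75 × 0.25 × 0.65 × 0.85 = 0.10359375
Highest score → healthy.

healthy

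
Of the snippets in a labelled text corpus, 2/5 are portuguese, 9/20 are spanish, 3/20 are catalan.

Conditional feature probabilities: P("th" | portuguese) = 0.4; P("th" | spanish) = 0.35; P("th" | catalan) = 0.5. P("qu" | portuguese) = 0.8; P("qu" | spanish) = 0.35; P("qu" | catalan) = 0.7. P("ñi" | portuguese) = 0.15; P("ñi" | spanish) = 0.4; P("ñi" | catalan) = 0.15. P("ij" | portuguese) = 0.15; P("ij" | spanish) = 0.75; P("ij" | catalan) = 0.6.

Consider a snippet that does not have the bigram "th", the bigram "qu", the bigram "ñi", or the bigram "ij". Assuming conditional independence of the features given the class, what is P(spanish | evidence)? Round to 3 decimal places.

portuguese: 0.4 × (1−0.4) × (1−0.8) × (1−0.15) × (1−0.15) = 0.03468
spanish: 0.45 × (1−0.35) × (1−0.35) × (1−0.4) × (1−0.75) = 0.02851875
catalan: 0.15 × (1−0.5) × (1−0.7) × (1−0.15) × (1−0.6) = 0.00765
P(spanish | x) = 0.02851875 / 0.07084875 ≈ 0.403

0.403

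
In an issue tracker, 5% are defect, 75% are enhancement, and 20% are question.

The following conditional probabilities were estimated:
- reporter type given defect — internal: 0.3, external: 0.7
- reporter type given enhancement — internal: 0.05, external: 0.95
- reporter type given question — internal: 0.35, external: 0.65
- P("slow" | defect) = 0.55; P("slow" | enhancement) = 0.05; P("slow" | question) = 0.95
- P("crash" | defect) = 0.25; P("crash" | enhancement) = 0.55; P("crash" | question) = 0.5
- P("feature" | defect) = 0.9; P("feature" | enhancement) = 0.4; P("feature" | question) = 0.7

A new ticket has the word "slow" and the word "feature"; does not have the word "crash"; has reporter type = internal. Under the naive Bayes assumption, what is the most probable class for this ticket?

defect: 0.05 × 0.3 × 0.55 × (1−0.25) × 0.9 = 0.00556875
enhancement: 0.75 × 0.05 × 0.05 × (1−0.55) × 0.4 = 0.0003375
question: 0.2 × 0.35 × 0.95 × (1−0.5) × 0.7 = 0.023275
Highest score → question.

question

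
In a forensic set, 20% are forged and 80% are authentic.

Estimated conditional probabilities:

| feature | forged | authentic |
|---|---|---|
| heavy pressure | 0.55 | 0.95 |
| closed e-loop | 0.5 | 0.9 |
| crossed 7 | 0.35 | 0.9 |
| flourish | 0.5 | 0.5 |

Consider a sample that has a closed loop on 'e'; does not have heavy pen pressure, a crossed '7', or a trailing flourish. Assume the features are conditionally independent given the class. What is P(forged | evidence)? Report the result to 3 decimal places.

forged: 0.2 × (1−0.55) × 0.5 × (1−0.35) × (1−0.5) = 0.014625
authentic: 0.8 × (1−0.95) × 0.9 × (1−0.9) × (1−0.5) = 0.0018
P(forged | x) = 0.014625 / 0.016425 ≈ 0.890

0.890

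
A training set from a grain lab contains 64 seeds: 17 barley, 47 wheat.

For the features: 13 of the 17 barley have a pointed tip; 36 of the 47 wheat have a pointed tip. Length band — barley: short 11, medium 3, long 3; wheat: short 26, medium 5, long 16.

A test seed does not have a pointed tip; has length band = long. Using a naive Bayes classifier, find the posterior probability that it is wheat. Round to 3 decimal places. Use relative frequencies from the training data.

0.841

barley: (17/64) × (4/17) × (3/17) ≈ 0.0110294
wheat: (47/64) × (11/47) × (16/47) ≈ 0.0585106
P(wheat | x) = 0.0585106 / 0.06954 ≈ 0.841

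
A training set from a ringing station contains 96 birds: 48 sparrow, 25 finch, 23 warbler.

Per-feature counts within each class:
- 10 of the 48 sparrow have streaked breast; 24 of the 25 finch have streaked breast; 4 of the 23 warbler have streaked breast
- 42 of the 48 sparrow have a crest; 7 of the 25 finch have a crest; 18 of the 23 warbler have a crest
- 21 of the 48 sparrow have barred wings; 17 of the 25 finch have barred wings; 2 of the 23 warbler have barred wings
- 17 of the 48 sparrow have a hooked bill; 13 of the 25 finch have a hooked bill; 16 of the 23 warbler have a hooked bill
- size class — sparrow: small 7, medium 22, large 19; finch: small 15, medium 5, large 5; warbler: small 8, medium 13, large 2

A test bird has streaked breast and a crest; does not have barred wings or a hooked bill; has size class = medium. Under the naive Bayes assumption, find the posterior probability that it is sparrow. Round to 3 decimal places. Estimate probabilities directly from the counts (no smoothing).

sparrow: (48/96) × (10/48) × (42/48) × (27/48) × (31/48) × (22/48) ≈ 0.0151761
finch: (25/96) × (24/25) × (7/25) × (8/25) × (12/25) × (5/25) = 0.0021504
warbler: (23/96) × (4/23) × (18/23) × (21/23) × (7/23) × (13/23) ≈ 0.00512166
P(sparrow | x) = 0.0151761 / 0.02244816 ≈ 0.676

0.676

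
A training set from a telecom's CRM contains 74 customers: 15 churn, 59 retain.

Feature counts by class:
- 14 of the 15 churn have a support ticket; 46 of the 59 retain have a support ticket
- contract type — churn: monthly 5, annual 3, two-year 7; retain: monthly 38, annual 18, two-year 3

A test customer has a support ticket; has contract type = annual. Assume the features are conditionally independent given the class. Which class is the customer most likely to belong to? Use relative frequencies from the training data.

churn: (15/74) × (14/15) × (3/15) ≈ 0.0378378
retain: (59/74) × (46/59) × (18/59) ≈ 0.189647
Highest score → retain.

retain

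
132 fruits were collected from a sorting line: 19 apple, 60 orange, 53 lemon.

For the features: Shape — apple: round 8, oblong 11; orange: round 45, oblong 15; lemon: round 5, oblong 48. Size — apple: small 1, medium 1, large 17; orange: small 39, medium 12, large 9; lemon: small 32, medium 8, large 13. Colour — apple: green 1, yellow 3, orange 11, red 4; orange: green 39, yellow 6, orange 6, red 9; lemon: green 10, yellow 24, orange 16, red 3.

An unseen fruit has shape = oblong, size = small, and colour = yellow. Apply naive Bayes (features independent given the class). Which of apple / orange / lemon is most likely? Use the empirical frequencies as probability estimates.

lemon

apple: (19/132) × (11/19) × (1/19) × (3/19) ≈ 0.000692521
orange: (60/132) × (15/60) × (39/60) × (6/60) ≈ 0.00738636
lemon: (53/132) × (48/53) × (32/53) × (24/53) ≈ 0.0994207
Highest score → lemon.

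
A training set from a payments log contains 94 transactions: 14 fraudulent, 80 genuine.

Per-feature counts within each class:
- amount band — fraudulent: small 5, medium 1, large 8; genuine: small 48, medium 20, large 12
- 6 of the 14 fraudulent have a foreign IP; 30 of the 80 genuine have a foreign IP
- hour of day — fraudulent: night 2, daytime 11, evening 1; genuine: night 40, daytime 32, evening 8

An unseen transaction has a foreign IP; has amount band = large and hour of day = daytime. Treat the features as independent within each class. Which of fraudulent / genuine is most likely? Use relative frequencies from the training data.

fraudulent: (14/94) × (8/14) × (6/14) × (11/14) ≈ 0.0286583
genuine: (80/94) × (12/80) × (30/80) × (32/80) ≈ 0.0191489
Highest score → fraudulent.

fraudulent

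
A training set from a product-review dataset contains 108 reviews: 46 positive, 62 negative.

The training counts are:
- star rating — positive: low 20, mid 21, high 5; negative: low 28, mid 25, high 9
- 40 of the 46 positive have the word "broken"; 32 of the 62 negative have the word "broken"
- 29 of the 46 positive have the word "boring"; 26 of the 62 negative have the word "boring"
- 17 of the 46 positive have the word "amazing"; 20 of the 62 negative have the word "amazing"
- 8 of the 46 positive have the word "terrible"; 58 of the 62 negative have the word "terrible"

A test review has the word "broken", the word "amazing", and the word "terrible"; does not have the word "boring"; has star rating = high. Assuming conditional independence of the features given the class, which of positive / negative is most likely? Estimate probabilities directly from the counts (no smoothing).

negative

positive: (46/108) × (5/46) × (40/46) × (17/46) × (17/46) × (8/46) ≈ 0.000956231
negative: (62/108) × (9/62) × (32/62) × (36/62) × (20/62) × (58/62) ≈ 0.00753637
Highest score → negative.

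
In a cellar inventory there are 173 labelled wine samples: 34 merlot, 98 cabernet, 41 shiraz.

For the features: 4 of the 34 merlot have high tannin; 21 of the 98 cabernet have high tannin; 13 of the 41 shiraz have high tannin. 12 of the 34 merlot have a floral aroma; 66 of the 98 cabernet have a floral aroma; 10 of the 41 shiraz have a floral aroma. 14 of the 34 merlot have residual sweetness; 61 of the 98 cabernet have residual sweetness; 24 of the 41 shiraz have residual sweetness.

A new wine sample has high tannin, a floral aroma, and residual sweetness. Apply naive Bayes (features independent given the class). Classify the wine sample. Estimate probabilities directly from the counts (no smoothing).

cabernet

merlot: (34/173) × (4/34) × (12/34) × (14/34) ≈ 0.0033602
cabernet: (98/173) × (21/98) × (66/98) × (61/98) ≈ 0.0508856
shiraz: (41/173) × (13/41) × (10/41) × (24/41) ≈ 0.0107285
Highest score → cabernet.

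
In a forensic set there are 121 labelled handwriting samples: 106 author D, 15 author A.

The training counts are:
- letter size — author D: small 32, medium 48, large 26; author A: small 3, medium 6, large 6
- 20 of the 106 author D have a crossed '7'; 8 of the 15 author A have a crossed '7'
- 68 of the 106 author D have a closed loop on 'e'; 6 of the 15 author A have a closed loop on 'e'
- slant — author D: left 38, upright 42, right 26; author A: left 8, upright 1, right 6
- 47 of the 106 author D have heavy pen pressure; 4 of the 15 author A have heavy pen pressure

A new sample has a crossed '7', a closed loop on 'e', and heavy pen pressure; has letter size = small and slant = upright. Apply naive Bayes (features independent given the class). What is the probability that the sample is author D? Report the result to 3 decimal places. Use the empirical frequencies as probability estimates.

0.984

author D: (106/121) × (32/106) × (20/106) × (68/106) × (42/106) × (47/106) ≈ 0.00562377
author A: (15/121) × (3/15) × (8/15) × (6/15) × (1/15) × (4/15) ≈ 0.0000940312
P(author D | x) = 0.00562377 / 0.0057178012 ≈ 0.984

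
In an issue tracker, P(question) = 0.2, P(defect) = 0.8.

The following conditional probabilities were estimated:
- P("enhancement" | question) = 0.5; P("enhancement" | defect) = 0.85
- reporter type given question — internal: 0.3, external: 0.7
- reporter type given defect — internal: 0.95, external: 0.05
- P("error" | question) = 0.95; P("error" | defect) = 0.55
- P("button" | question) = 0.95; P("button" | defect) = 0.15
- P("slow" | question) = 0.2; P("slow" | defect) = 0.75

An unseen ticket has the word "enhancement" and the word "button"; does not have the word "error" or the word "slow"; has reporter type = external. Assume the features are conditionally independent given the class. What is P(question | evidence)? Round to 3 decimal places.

question: 0.2 × 0.5 × 0.7 × (1−0.95) × 0.95 × (1−0.2) = 0.00266
defect: 0.8 × 0.85 × 0.05 × (1−0.55) × 0.15 × (1−0.75) = 0.00057375
P(question | x) = 0.00266 / 0.00323375 ≈ 0.823

0.823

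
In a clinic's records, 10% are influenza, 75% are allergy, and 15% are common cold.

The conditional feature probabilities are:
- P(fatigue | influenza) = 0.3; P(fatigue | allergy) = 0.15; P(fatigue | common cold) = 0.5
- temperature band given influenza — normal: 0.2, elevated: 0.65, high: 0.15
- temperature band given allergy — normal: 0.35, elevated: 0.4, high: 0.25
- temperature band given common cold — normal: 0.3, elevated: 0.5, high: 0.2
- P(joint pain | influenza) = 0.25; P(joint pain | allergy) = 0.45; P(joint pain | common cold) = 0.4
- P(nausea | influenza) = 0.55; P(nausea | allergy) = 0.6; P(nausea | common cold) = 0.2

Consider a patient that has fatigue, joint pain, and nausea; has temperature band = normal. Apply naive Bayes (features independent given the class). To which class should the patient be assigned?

allergy

influenza: 0.1 × 0.3 × 0.2 × 0.25 × 0.55 = 0.000825
allergy: 0.75 × 0.15 × 0.35 × 0.45 × 0.6 = 0.01063125
common cold: 0.15 × 0.5 × 0.3 × 0.4 × 0.2 = 0.0018
Highest score → allergy.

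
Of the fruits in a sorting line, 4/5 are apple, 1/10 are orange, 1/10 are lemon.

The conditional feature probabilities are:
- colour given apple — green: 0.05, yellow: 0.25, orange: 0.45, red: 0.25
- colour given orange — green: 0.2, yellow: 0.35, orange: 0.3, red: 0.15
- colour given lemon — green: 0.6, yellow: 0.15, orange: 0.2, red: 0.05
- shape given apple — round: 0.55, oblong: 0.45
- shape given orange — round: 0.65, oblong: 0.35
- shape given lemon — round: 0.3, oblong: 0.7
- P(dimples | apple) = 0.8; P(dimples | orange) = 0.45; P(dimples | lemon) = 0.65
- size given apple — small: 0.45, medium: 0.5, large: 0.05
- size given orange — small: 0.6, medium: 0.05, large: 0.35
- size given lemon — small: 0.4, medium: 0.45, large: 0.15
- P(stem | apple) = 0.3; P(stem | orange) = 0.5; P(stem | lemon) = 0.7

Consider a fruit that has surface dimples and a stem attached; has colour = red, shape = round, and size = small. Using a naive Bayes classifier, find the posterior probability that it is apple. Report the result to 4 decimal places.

apple: 0.8 × 0.25 × 0.55 × 0.8 × 0.45 × 0.3 = 0.01188
orange: 0.1 × 0.15 × 0.65 × 0.45 × 0.6 × 0.5 = 0.00131625
lemon: 0.1 × 0.05 × 0.3 × 0.65 × 0.4 × 0.7 = 0.000273
P(apple | x) = 0.01188 / 0.01346925 ≈ 0.8820

0.8820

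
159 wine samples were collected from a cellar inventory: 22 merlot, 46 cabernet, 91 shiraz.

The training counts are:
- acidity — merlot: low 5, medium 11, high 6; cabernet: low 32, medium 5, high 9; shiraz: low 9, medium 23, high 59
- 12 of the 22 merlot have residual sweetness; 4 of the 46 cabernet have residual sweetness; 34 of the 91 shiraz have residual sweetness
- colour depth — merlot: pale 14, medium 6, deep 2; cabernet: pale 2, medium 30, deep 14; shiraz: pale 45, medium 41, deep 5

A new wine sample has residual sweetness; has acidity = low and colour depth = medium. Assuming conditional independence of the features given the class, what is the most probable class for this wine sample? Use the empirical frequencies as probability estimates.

merlot: (22/159) × (5/22) × (12/22) × (6/22) ≈ 0.004678
cabernet: (46/159) × (32/46) × (4/46) × (30/46) ≈ 0.0114135
shiraz: (91/159) × (9/91) × (34/91) × (41/91) ≈ 0.00952852
Highest score → cabernet.

cabernet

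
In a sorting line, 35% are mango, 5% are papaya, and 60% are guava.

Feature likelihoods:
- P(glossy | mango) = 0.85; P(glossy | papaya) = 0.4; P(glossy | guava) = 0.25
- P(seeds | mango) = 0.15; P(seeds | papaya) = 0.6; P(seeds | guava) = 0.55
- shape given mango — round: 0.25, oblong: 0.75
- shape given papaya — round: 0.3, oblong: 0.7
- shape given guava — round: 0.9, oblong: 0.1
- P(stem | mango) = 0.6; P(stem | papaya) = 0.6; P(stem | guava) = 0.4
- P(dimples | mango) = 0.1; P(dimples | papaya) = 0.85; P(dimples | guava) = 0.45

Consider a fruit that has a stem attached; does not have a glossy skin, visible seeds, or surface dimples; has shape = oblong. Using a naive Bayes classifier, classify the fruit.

mango: 0.35 × (1−0.85) × (1−0.15) × 0.75 × 0.6 × (1−0.1) = 0.018073125
papaya: 0.05 × (1−0.4) × (1−0.6) × 0.7 × 0.6 × (1−0.85) = 0.000756
guava: 0.6 × (1−0.25) × (1−0.55) × 0.1 × 0.4 × (1−0.45) = 0.004455
Highest score → mango.

mango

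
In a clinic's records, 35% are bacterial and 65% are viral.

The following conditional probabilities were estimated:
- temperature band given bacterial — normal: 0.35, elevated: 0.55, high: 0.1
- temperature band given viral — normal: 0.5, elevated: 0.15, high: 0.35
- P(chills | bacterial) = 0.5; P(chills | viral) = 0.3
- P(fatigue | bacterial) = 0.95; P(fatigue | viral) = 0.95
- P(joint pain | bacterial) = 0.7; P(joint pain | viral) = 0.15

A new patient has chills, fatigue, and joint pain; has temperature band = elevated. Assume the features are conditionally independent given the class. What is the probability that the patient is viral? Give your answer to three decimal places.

0.061

bacterial: 0.35 × 0.55 × 0.5 × 0.95 × 0.7 = 0.06400625
viral: 0.65 × 0.15 × 0.3 × 0.95 × 0.15 = 0.004168125
P(viral | x) = 0.004168125 / 0.068174375 ≈ 0.061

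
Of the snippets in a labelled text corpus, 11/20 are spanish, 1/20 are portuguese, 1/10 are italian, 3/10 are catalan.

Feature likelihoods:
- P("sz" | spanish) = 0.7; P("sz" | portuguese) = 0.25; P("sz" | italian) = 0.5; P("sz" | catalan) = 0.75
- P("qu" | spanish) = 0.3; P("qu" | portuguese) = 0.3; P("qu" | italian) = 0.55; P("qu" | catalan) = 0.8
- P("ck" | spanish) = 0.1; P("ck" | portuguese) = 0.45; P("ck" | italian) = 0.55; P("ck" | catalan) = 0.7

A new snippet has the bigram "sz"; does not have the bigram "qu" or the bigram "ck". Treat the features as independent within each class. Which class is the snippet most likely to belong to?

spanish: 0.55 × 0.7 × (1−0.3) × (1−0.1) = 0.24255
portuguese: 0.05 × 0.25 × (1−0.3) × (1−0.45) = 0.0048125
italian: 0.1 × 0.5 × (1−0.55) × (1−0.55) = 0.010125
catalan: 0.3 × 0.75 × (1−0.8) × (1−0.7) = 0.0135
Highest score → spanish.

spanish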